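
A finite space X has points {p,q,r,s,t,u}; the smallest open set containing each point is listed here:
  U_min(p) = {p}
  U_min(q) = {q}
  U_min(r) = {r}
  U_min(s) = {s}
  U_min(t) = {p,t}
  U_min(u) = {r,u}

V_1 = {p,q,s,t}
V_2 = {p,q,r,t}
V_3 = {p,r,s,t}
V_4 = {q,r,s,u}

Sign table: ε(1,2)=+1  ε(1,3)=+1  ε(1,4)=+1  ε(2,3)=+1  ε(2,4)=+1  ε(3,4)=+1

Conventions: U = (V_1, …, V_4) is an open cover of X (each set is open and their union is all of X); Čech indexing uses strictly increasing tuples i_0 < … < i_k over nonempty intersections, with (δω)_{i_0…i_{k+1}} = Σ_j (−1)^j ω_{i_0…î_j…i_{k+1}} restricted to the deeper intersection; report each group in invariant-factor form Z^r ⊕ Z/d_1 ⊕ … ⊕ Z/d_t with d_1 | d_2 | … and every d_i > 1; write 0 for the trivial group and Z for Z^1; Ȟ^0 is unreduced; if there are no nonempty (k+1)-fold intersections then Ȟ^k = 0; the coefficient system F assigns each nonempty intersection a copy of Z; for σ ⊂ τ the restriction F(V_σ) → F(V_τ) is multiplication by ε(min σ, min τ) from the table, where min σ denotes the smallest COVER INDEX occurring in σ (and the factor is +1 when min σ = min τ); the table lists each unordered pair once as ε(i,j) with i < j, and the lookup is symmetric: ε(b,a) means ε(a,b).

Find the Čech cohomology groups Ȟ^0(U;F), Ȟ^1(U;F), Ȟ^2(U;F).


nerve of the cover:
  V12={p,q,t} V13={p,s,t} V14={q,s} V23={p,r,t} V24={q,r} V34={r,s}
  V123={p,t} V124={q} V134={s} V234={r}
C dims 4,6,4; δ0: rk 3, SNF 1^3; δ1: rk 3, SNF 1^3
Ȟ^0 = (4 − 3) − 0 = 1, so Ȟ^0 ≅ Z
Ȟ^1 = (6 − 3) − 3 = 0, so Ȟ^1 ≅ 0
Ȟ^2 = (4 − 0) − 3 = 1, so Ȟ^2 ≅ Z

Ȟ^0(U;F) ≅ Z,  Ȟ^1(U;F) ≅ 0,  Ȟ^2(U;F) ≅ Z


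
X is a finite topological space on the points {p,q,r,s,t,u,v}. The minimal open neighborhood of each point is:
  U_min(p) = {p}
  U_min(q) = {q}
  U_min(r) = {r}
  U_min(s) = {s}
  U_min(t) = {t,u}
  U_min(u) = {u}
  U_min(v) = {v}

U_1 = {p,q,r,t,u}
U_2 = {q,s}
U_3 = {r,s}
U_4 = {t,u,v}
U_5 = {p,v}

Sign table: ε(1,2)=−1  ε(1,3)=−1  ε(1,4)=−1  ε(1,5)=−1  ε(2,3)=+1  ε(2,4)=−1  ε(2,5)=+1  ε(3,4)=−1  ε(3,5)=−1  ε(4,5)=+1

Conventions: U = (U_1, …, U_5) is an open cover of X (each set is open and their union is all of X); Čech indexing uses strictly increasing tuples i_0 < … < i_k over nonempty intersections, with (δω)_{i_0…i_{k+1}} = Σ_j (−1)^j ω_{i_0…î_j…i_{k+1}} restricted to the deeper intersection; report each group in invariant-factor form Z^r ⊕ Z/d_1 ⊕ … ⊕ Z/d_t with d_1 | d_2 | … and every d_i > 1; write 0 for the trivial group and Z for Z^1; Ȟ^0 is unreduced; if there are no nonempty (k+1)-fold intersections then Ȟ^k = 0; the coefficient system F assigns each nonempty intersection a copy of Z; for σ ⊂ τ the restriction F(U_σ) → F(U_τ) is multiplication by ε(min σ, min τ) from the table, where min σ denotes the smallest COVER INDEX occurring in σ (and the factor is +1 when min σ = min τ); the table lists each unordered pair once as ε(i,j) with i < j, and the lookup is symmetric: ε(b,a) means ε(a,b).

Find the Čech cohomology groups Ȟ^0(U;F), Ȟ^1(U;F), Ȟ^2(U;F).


Ȟ^0(U;F) ≅ Z, Ȟ^1(U;F) ≅ Z^2, Ȟ^2(U;F) ≅ 0

intersection data:
  U12={q} U13={r} U14={t,u} U15={p} U23={s} U45={v}
C dims 5,6; δ0: rk 4, SNF 1^4
Ȟ^0 = (5 − 4) − 0 = 1, so Ȟ^0 ≅ Z
Ȟ^1 = (6 − 0) − 4 = 2, so Ȟ^1 ≅ Z^2
Ȟ^2 = (0 − 0) − 0 = 0, so Ȟ^2 ≅ 0


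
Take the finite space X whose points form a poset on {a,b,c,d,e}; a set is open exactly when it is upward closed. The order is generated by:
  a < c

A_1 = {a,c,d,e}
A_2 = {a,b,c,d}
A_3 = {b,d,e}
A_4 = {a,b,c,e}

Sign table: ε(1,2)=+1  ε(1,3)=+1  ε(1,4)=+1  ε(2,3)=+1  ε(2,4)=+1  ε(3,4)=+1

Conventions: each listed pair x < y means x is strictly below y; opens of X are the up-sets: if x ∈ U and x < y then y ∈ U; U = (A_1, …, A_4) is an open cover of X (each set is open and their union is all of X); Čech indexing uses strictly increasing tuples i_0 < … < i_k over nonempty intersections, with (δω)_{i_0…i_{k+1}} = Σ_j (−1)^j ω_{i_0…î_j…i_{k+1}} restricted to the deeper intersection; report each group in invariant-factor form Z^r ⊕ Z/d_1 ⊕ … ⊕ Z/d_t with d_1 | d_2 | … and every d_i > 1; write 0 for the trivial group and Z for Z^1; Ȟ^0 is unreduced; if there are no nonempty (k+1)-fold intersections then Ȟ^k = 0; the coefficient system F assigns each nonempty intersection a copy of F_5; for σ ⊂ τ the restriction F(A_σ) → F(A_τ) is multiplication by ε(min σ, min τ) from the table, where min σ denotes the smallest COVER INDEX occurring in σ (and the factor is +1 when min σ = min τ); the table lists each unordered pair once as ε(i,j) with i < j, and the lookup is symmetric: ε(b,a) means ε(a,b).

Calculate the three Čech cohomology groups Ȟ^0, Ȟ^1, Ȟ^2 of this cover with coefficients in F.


nerve simplices:
  A12={a,c,d} A13={d,e} A14={a,c,e} A23={b,d} A24={a,b,c} A34={b,e}
  A123={d} A124={a,c} A134={e} A234={b}
C dims 4,6,4; δ0: rk_F5 3; δ1: rk_F5 3
degree 0: 4−3−0 = 1 → Ȟ^0 ≅ Z/5
degree 1: 6−3−3 = 0 → Ȟ^1 ≅ 0
degree 2: 4−0−3 = 1 → Ȟ^2 ≅ Z/5

Ȟ^0 = Z/5,  Ȟ^1 = 0,  Ȟ^2 = Z/5


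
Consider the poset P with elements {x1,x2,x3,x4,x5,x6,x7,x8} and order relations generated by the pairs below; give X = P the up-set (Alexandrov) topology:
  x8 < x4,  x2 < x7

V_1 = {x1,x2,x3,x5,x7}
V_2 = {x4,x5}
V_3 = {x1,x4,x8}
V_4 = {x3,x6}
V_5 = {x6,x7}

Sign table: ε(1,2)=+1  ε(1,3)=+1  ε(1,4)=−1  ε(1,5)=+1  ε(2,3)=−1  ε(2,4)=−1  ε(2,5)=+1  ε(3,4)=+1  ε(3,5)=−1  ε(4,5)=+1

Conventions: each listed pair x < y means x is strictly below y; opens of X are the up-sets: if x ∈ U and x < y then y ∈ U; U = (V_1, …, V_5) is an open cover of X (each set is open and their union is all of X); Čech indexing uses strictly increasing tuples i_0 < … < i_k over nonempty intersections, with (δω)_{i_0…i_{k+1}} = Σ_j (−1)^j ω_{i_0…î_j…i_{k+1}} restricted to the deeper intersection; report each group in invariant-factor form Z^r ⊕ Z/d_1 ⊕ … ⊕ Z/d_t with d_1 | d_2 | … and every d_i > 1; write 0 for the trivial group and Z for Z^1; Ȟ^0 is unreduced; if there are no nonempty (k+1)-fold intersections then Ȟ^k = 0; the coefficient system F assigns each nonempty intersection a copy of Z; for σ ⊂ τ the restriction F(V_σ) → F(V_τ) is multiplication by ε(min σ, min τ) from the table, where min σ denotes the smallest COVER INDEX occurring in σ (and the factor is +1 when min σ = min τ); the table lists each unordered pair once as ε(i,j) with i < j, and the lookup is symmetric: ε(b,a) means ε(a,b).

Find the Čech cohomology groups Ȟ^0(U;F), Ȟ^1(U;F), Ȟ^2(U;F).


nerve simplices:
  V12={x5} V13={x1} V14={x3} V15={x7} V23={x4} V45={x6}
C dims 5,6; δ0: rk 5, SNF 1^4·2
degree 0: 5−5−0 = 0 → Ȟ^0 ≅ 0
degree 1: 6−0−5 = 1 plus torsion [2] → Ȟ^1 ≅ Z ⊕ Z/2
degree 2: 0−0−0 = 0 → Ȟ^2 ≅ 0

Ȟ^0(U;F) ≅ 0,  Ȟ^1(U;F) ≅ Z ⊕ Z/2,  Ȟ^2(U;F) ≅ 0


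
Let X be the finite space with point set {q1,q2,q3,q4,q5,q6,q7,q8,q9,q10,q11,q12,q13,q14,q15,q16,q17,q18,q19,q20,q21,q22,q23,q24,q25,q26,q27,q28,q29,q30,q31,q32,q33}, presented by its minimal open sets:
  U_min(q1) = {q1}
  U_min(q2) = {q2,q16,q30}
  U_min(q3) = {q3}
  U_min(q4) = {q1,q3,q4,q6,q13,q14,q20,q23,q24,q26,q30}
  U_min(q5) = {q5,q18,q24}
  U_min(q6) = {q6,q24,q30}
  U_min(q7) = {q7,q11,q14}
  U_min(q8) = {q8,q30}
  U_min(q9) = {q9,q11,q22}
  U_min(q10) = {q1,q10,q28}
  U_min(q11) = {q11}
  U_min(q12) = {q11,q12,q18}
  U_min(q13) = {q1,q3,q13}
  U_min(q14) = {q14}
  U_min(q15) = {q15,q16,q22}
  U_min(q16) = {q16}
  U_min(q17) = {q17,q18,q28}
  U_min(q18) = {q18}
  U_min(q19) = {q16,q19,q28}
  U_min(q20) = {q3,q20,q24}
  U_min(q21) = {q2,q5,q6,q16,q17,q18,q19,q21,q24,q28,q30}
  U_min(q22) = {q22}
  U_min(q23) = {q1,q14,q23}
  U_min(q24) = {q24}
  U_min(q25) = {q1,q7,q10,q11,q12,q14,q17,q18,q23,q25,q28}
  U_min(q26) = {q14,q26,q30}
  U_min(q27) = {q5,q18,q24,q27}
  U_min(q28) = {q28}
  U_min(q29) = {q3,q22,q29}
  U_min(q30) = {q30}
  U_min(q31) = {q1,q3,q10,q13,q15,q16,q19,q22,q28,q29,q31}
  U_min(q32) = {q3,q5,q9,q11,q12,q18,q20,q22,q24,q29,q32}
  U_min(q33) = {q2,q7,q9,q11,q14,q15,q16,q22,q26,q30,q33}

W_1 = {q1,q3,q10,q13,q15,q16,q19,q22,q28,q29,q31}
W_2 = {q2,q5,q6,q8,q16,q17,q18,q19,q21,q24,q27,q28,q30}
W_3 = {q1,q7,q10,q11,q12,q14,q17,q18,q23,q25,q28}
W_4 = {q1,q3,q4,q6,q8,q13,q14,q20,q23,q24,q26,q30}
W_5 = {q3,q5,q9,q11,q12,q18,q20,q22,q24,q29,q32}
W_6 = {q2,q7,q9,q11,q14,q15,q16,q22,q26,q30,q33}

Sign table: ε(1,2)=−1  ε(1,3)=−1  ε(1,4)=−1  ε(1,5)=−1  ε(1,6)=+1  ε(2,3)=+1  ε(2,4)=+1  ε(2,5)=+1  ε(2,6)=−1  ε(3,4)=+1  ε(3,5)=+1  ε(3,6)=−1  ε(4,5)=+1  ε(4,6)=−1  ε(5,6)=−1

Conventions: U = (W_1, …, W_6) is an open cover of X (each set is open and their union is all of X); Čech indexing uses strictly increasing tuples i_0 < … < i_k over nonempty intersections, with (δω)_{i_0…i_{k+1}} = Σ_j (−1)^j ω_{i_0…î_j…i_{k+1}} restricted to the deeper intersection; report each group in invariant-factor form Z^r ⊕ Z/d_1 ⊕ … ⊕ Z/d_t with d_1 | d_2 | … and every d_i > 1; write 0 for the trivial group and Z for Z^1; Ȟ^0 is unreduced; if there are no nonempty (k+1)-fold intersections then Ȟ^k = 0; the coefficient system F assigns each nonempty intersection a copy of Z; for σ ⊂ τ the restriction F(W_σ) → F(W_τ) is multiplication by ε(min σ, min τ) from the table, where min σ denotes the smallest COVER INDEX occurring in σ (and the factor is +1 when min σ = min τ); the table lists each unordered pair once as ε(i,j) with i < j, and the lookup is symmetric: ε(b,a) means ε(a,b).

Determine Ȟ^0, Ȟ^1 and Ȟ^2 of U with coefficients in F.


cover nerve:
  W12={q16,q19,q28} W13={q1,q10,q28} W14={q1,q3,q13} W15={q3,q22,q29} W16={q15,q16,q22} W23={q17,q18,q28} W24={q6,q8,q24,q30} W25={q5,q18,q24} W26={q2,q16,q30} W34={q1,q14,q23} W35={q11,q12,q18} W36={q7,q11,q14} W45={q3,q20,q24} W46={q14,q26,q30} W56={q9,q11,q22}
  W123={q28} W126={q16} W134={q1} W145={q3} W156={q22} W235={q18} W245={q24} W246={q30} W346={q14} W356={q11}
C dims 6,15,10; δ0: rk 5, SNF 1^5; δ1: rk 10, SNF 1^9·2
Ȟ^0: (6−5)−0=1 ⇒ Z
Ȟ^1: (15−10)−5=0 ⇒ 0
Ȟ^2: (10−0)−10=0 plus torsion [2] ⇒ Z/2

Ȟ^0 ≅ Z, Ȟ^1 ≅ 0 and Ȟ^2 ≅ Z/2


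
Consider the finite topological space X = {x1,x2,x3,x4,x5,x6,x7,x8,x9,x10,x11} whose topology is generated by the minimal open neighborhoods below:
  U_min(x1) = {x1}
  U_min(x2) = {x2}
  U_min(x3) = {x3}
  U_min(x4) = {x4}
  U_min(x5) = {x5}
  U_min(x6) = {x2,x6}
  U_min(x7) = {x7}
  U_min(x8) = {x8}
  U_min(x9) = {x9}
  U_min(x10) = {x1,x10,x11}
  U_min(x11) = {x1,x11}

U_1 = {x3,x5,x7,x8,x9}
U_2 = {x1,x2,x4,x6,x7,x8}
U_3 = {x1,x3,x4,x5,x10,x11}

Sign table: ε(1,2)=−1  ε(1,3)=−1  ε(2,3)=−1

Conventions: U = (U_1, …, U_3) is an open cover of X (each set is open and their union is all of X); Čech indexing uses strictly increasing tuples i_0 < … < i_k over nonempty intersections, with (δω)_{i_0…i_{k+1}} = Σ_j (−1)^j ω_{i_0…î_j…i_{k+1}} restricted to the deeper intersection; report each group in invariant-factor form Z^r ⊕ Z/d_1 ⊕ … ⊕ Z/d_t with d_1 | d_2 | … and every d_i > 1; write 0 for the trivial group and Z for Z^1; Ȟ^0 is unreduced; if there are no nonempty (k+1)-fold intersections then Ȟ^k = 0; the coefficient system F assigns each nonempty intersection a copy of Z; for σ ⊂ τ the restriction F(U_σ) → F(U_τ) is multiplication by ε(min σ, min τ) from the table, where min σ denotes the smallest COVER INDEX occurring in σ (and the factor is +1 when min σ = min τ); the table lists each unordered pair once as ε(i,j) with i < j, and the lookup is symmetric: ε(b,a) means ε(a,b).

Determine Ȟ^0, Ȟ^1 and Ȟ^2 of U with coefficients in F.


nonempty intersections:
  U12={x7,x8} U13={x3,x5} U23={x1,x4}
C dims 3,3; δ0: rk 3, SNF 1^2·2
Ȟ^0: (3−3)−0=0 ⇒ 0
Ȟ^1: (3−0)−3=0 plus torsion [2] ⇒ Z/2
Ȟ^2: (0−0)−0=0 ⇒ 0

Ȟ^0 = 0,  Ȟ^1 = Z/2,  Ȟ^2 = 0


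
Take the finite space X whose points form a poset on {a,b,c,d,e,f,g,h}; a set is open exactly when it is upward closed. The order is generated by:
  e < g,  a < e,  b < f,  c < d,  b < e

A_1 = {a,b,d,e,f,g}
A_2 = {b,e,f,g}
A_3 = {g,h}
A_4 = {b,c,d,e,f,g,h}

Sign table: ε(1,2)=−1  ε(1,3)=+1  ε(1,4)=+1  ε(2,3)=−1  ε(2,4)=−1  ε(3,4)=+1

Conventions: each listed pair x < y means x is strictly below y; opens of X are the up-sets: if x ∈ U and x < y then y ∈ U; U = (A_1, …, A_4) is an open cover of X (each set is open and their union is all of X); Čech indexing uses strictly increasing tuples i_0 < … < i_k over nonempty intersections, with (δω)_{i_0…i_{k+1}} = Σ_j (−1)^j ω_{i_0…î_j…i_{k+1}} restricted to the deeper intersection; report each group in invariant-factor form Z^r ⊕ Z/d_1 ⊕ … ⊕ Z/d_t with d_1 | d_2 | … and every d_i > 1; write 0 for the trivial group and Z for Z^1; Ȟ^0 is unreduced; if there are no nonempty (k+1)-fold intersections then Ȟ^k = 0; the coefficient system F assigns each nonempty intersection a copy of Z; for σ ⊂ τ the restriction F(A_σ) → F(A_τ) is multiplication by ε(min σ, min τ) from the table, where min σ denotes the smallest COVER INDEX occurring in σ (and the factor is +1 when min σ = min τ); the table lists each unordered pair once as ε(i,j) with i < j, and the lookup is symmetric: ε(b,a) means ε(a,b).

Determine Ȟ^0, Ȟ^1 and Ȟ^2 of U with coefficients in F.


nonempty overlaps:
  A12={b,e,f,g} A13={g} A14={b,d,e,f,g} A23={g} A24={b,e,f,g} A34={g,h}
  A123={g} A124={b,e,f,g} A134={g} A234={g}
  A1234={g}
C dims 4,6,4,1; δ0: rk 3, SNF 1^3; δ1: rk 3, SNF 1^3; δ2: rk 1, SNF 1^1
degree 0: 4−3−0 = 1 → Ȟ^0 ≅ Z
degree 1: 6−3−3 = 0 → Ȟ^1 ≅ 0
degree 2: 4−1−3 = 0 → Ȟ^2 ≅ 0

Ȟ^0 ≅ Z, Ȟ^1 ≅ 0, Ȟ^2 ≅ 0


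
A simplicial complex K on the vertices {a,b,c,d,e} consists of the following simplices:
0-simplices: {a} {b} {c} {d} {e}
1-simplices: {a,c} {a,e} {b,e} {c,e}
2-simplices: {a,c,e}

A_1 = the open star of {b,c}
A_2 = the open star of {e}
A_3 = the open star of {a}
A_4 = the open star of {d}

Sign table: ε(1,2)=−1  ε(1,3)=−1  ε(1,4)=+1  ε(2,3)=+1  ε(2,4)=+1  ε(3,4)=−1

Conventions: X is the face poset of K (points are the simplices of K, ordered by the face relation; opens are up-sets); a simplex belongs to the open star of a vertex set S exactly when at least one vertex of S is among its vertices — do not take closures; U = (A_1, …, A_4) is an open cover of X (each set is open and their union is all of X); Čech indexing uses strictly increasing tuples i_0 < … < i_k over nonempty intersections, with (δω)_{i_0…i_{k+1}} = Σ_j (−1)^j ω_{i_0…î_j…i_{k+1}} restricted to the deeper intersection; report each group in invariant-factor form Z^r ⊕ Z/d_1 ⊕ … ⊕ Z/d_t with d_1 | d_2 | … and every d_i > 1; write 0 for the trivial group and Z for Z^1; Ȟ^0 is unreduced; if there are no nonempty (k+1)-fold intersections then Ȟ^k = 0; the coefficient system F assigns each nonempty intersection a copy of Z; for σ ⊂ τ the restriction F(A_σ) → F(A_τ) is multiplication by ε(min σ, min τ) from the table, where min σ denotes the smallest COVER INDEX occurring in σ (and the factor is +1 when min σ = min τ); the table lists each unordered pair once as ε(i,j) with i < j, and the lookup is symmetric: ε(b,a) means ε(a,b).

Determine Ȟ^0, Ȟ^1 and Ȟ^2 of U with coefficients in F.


Ȟ^0 ≅ Z^2, Ȟ^1 ≅ 0, Ȟ^2 ≅ 0

nerve of the cover:
  A1={{b},{c},{a,c},{b,e},{c,e},{a,c,e}} A2={{e},{a,e},{b,e},{c,e},{a,c,e}} A3={{a},{a,c},{a,e},{a,c,e}} A4={{d}}
  A12={{b,e},{c,e},{a,c,e}} A13={{a,c},{a,c,e}} A23={{a,e},{a,c,e}}
  A123={{a,c,e}}
C dims 4,3,1; δ0: rk 2, SNF 1^2; δ1: rk 1, SNF 1^1
Ȟ^0 = (4 − 2) − 0 = 2, so Ȟ^0 ≅ Z^2
Ȟ^1 = (3 − 1) − 2 = 0, so Ȟ^1 ≅ 0
Ȟ^2 = (1 − 0) − 1 = 0, so Ȟ^2 ≅ 0


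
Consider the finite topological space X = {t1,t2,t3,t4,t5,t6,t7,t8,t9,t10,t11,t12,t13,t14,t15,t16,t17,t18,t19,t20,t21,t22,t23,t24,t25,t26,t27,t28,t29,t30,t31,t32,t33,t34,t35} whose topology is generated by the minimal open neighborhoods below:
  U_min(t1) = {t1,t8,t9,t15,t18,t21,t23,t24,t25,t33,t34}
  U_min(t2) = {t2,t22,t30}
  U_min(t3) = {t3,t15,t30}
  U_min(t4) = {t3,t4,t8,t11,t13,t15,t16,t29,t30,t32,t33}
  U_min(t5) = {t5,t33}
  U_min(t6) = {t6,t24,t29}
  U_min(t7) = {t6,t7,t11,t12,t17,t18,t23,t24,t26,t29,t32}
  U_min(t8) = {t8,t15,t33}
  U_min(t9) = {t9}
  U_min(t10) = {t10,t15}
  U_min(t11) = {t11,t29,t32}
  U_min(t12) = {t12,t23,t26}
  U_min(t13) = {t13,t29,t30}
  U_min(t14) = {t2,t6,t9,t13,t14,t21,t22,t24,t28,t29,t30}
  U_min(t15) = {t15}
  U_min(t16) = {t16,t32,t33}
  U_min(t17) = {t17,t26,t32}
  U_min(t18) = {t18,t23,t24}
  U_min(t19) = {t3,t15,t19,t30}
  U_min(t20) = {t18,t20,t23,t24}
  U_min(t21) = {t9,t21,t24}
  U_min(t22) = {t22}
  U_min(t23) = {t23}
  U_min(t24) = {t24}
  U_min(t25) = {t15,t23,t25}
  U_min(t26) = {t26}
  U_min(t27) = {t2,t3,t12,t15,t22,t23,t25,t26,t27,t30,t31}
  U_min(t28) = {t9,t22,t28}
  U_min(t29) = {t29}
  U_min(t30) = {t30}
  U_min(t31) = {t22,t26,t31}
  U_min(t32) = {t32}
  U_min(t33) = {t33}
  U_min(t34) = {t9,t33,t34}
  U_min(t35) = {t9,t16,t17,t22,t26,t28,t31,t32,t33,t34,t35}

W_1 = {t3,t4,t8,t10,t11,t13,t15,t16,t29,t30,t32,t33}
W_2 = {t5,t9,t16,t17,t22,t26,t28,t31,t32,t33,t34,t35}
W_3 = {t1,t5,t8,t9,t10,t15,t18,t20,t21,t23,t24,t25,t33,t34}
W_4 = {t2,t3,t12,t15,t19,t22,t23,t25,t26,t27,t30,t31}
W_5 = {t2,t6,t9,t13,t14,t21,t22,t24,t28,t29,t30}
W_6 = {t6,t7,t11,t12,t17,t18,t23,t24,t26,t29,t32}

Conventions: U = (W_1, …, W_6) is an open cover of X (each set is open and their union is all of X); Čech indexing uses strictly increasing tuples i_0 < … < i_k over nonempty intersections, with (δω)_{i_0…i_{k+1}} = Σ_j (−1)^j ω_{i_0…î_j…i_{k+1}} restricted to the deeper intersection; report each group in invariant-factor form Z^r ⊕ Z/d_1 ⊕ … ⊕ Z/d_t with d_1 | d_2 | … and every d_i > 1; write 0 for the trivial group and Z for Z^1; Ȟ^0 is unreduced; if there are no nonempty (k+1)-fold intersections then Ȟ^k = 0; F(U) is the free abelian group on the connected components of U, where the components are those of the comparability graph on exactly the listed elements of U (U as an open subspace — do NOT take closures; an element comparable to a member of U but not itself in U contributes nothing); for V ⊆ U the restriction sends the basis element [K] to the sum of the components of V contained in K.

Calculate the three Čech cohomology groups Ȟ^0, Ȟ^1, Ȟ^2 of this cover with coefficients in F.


nonempty intersections:
  W12={t16,t32,t33} W13={t8,t10,t15,t33} W14={t3,t15,t30} W15={t13,t29,t30} W16={t11,t29,t32} W23={t5,t9,t33,t34} W24={t22,t26,t31} W25={t9,t22,t28} W26={t17,t26,t32} W34={t15,t23,t25} W35={t9,t21,t24} W36={t18,t23,t24} W45={t2,t22,t30} W46={t12,t23,t26} W56={t6,t24,t29}
  W123={t33} W126={t32} W134={t15} W145={t30} W156={t29} W235={t9} W245={t22} W246={t26} W346={t23} W356={t24}
components per intersection:
  W1: {t3,t4,t8,t10,t11,t13,t15,t16,t29,t30,t32,t33}
  W2: {t5,t9,t16,t17,t22,t26,t28,t31,t32,t33,t34,t35}
  W3: {t1,t5,t8,t9,t10,t15,t18,t20,t21,t23,t24,t25,t33,t34}
  W4: {t2,t3,t12,t15,t19,t22,t23,t25,t26,t27,t30,t31}
  W5: {t2,t6,t9,t13,t14,t21,t22,t24,t28,t29,t30}
  W6: {t6,t7,t11,t12,t17,t18,t23,t24,t26,t29,t32}
  W12: {t16,t32,t33}
  W13: {t8,t10,t15,t33}
  W14: {t3,t15,t30}
  W15: {t13,t29,t30}
  W16: {t11,t29,t32}
  W23: {t5,t9,t33,t34}
  W24: {t22,t26,t31}
  W25: {t9,t22,t28}
  W26: {t17,t26,t32}
  W34: {t15,t23,t25}
  W35: {t9,t21,t24}
  W36: {t18,t23,t24}
  W45: {t2,t22,t30}
  W46: {t12,t23,t26}
  W56: {t6,t24,t29}
  W123: {t33}
  W126: {t32}
  W134: {t15}
  W145: {t30}
  W156: {t29}
  W235: {t9}
  W245: {t22}
  W246: {t26}
  W346: {t23}
  W356: {t24}
C dims 6,15,10; δ0: rk 5, SNF 1^5; δ1: rk 10, SNF 1^9·2
Ȟ^0: (6−5)−0=1 ⇒ Z
Ȟ^1: (15−10)−5=0 ⇒ 0
Ȟ^2: (10−0)−10=0 plus torsion [2] ⇒ Z/2

Ȟ^0(U;F) ≅ Z, Ȟ^1(U;F) ≅ 0 and Ȟ^2(U;F) ≅ Z/2


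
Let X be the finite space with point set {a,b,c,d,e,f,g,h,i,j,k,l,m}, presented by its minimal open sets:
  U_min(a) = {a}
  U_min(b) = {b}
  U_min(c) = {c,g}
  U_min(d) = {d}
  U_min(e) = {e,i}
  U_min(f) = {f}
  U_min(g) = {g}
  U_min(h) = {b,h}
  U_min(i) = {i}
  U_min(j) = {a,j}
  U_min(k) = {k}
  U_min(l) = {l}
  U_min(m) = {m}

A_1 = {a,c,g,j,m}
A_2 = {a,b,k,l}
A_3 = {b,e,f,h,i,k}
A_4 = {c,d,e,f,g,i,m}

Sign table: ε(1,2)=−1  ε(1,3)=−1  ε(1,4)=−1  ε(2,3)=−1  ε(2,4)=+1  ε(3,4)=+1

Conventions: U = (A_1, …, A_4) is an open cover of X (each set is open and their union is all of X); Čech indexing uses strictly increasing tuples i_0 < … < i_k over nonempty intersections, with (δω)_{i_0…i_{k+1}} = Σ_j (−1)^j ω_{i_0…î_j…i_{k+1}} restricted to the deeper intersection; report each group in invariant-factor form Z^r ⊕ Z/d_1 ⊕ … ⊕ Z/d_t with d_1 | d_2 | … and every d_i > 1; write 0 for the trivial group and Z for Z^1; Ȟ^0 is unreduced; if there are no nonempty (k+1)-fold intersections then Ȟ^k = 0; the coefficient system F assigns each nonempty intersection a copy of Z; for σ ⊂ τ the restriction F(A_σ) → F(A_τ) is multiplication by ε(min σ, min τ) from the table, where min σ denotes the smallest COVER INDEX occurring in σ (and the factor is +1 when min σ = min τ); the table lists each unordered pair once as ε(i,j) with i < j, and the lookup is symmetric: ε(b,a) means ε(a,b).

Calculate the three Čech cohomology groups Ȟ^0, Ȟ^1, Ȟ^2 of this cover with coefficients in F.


nerve of the cover:
  A12={a} A14={c,g,m} A23={b,k} A34={e,f,i}
C dims 4,4; δ0: rk 4, SNF 1^3·2
Ȟ^0 = (4 − 4) − 0 = 0, so Ȟ^0 ≅ 0
Ȟ^1 = (4 − 0) − 4 = 0 plus torsion [2], so Ȟ^1 ≅ Z/2
Ȟ^2 = (0 − 0) − 0 = 0, so Ȟ^2 ≅ 0

Ȟ^0(U;F) ≅ 0, Ȟ^1(U;F) ≅ Z/2 and Ȟ^2(U;F) ≅ 0


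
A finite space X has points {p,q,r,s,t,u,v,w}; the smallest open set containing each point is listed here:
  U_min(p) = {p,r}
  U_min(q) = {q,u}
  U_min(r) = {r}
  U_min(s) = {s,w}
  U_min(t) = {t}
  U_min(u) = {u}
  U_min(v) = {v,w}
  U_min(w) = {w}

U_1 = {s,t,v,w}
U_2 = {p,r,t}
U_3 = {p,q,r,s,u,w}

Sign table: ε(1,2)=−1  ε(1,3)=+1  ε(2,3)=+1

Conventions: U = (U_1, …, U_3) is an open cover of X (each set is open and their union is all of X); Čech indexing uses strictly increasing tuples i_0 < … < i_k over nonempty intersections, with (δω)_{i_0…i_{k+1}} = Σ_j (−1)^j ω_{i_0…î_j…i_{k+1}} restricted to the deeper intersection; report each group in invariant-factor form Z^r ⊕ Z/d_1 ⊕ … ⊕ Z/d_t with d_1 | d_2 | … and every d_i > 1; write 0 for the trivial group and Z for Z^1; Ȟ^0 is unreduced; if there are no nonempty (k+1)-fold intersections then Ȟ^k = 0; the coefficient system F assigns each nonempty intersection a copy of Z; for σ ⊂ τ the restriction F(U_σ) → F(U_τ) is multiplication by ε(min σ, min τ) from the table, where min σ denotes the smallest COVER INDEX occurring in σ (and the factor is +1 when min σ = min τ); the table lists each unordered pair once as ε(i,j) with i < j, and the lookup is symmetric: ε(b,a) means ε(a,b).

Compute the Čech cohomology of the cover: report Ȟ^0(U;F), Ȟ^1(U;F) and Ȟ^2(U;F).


nerve simplices:
  U12={t} U13={s,w} U23={p,r}
C dims 3,3; δ0: rk 3, SNF 1^2·2
degree 0: 3−3−0 = 0 → Ȟ^0 ≅ 0
degree 1: 3−0−3 = 0 plus torsion [2] → Ȟ^1 ≅ Z/2
degree 2: 0−0−0 = 0 → Ȟ^2 ≅ 0

Ȟ^0 ≅ 0, Ȟ^1 ≅ Z/2, Ȟ^2 ≅ 0


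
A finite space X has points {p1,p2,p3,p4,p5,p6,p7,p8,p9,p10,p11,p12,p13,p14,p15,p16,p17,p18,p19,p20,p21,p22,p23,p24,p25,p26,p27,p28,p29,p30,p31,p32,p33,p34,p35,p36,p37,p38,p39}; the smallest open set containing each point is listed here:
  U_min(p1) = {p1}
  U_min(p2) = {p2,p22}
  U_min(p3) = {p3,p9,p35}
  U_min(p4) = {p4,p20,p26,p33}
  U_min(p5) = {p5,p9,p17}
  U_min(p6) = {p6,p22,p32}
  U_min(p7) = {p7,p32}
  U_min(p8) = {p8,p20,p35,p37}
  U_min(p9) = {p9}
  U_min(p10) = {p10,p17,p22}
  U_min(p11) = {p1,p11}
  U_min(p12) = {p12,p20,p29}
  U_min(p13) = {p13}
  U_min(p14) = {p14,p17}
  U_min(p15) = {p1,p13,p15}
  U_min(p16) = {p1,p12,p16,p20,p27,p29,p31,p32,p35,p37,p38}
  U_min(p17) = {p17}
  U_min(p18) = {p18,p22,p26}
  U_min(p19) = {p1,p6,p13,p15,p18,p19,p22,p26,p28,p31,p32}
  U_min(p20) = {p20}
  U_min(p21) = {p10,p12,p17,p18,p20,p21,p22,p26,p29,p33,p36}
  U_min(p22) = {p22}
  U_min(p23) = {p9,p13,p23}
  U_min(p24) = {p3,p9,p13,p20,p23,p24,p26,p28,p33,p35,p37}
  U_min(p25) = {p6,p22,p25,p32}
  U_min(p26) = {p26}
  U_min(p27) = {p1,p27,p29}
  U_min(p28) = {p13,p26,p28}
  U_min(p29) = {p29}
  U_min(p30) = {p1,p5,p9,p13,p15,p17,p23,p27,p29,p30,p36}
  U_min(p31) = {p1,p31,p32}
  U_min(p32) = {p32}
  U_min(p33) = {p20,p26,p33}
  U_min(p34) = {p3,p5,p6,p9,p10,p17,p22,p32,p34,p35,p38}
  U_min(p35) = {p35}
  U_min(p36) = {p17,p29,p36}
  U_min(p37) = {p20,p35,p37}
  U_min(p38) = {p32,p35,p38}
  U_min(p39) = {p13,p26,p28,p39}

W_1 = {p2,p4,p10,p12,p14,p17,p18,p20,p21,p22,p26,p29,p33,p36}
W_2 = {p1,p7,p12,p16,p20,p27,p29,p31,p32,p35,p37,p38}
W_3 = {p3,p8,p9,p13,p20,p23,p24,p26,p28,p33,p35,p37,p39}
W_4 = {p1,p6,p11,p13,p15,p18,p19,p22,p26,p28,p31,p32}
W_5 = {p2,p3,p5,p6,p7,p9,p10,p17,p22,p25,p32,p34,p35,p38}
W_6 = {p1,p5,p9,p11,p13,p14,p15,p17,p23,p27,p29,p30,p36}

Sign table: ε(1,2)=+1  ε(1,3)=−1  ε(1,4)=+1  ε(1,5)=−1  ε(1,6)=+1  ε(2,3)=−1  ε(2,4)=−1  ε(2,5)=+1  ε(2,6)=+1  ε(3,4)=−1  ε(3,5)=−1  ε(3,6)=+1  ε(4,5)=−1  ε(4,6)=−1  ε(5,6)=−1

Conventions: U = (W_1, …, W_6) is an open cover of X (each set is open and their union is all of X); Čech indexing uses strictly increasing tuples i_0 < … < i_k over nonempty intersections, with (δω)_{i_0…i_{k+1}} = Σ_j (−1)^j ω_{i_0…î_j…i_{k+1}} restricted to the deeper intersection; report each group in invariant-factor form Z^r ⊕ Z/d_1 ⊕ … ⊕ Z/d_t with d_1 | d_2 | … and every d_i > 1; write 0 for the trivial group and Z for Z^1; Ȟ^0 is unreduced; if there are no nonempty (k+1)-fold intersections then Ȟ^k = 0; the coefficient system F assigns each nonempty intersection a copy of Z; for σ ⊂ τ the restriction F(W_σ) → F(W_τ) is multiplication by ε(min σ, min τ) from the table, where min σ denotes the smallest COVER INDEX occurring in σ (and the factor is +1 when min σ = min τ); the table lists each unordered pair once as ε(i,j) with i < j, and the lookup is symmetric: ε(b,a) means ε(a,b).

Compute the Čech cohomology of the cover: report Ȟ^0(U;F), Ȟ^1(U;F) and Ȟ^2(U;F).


intersection data:
  W12={p12,p20,p29} W13={p20,p26,p33} W14={p18,p22,p26} W15={p2,p10,p17,p22} W16={p14,p17,p29,p36} W23={p20,p35,p37} W24={p1,p31,p32} W25={p7,p32,p35,p38} W26={p1,p27,p29} W34={p13,p26,p28} W35={p3,p9,p35} W36={p9,p13,p23} W45={p6,p22,p32} W46={p1,p11,p13,p15} W56={p5,p9,p17}
  W123={p20} W126={p29} W134={p26} W145={p22} W156={p17} W235={p35} W245={p32} W246={p1} W346={p13} W356={p9}
C dims 6,15,10; δ0: rk 6, SNF 1^5·2; δ1: rk 9, SNF 1^9
Ȟ^0 = (6 − 6) − 0 = 0, so Ȟ^0 ≅ 0
Ȟ^1 = (15 − 9) − 6 = 0 plus torsion [2], so Ȟ^1 ≅ Z/2
Ȟ^2 = (10 − 0) − 9 = 1, so Ȟ^2 ≅ Z

Ȟ^0 = 0,  Ȟ^1 = Z/2,  Ȟ^2 = Z


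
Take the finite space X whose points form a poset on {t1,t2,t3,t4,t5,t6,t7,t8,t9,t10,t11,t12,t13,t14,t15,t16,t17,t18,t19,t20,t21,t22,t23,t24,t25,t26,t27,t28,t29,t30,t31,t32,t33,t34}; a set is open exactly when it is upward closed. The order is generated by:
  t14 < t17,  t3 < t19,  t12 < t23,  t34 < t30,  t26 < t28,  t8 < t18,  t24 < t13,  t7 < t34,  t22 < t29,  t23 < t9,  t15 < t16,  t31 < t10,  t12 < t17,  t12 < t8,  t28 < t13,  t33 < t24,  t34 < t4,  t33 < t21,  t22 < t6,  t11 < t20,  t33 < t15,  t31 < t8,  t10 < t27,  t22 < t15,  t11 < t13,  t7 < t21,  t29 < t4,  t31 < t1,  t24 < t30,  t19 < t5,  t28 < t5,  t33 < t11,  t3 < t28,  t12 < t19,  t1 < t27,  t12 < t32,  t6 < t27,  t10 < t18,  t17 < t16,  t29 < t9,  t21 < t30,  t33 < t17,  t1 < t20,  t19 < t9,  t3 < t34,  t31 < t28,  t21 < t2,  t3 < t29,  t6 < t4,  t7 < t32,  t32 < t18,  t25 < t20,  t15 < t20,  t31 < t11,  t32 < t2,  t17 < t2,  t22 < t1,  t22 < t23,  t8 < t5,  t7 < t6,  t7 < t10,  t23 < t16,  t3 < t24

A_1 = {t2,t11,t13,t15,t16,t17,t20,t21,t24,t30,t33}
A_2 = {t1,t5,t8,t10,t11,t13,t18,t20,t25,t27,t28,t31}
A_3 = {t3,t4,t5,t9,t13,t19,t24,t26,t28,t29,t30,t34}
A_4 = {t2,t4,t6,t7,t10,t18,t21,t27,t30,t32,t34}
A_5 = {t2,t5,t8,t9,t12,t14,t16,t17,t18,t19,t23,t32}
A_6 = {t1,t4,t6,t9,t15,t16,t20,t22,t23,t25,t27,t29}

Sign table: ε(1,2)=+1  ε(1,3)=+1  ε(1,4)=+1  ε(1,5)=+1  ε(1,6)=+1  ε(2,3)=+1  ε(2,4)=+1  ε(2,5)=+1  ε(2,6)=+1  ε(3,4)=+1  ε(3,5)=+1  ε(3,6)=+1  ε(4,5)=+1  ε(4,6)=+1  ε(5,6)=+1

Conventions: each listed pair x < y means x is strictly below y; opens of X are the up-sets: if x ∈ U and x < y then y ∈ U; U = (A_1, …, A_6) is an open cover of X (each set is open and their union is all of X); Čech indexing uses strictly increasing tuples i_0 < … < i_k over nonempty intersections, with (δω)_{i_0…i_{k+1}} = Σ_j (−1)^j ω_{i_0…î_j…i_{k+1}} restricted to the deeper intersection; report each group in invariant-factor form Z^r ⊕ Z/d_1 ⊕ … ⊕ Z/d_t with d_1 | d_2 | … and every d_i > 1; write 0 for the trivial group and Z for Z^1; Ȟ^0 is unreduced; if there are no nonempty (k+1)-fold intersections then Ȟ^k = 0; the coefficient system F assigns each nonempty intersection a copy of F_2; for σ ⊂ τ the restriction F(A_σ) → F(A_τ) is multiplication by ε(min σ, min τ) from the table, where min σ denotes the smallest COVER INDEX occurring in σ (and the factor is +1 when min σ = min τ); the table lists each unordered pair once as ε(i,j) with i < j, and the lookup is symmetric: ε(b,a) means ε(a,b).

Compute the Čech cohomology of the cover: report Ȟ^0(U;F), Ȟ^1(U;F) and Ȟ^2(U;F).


Ȟ^0 ≅ Z/2; Ȟ^1 ≅ Z/2; Ȟ^2 ≅ Z/2

nerve of the cover:
  A12={t11,t13,t20} A13={t13,t24,t30} A14={t2,t21,t30} A15={t2,t16,t17} A16={t15,t16,t20} A23={t5,t13,t28} A24={t10,t18,t27} A25={t5,t8,t18} A26={t1,t20,t25,t27} A34={t4,t30,t34} A35={t5,t9,t19} A36={t4,t9,t29} A45={t2,t18,t32} A46={t4,t6,t27} A56={t9,t16,t23}
  A123={t13} A126={t20} A134={t30} A145={t2} A156={t16} A235={t5} A245={t18} A246={t27} A346={t4} A356={t9}
C dims 6,15,10; δ0: rk_F2 5; δ1: rk_F2 9
Ȟ^0 = (6 − 5) − 0 = 1, so Ȟ^0 ≅ Z/2
Ȟ^1 = (15 − 9) − 5 = 1, so Ȟ^1 ≅ Z/2
Ȟ^2 = (10 − 0) − 9 = 1, so Ȟ^2 ≅ Z/2


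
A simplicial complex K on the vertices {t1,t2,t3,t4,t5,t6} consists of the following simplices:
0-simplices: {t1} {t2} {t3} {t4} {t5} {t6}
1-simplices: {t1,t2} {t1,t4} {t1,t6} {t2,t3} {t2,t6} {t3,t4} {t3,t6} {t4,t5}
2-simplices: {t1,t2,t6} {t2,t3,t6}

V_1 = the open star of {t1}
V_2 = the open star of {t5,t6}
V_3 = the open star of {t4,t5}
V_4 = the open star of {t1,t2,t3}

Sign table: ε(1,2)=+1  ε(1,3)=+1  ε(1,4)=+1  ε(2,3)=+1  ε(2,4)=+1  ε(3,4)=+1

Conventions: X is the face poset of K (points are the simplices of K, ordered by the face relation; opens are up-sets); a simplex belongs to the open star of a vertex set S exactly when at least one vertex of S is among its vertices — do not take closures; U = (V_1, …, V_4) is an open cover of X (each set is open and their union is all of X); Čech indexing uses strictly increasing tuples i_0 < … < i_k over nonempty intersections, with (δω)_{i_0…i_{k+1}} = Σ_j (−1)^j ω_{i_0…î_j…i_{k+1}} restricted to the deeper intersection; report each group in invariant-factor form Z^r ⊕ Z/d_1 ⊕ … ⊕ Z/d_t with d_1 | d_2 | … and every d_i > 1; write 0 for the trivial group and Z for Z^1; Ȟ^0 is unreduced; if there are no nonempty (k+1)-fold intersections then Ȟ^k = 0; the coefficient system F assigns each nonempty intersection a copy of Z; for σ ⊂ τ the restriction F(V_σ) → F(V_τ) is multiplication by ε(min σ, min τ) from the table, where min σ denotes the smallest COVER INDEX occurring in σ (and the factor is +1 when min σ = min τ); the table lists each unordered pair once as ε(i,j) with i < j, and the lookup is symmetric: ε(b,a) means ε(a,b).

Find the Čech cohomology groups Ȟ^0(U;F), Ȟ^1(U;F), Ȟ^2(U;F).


nonempty intersections:
  V1={{t1},{t1,t2},{t1,t4},{t1,t6},{t1,t2,t6}} V2={{t5},{t6},{t1,t6},{t2,t6},{t3,t6},{t4,t5},{t1,t2,t6},{t2,t3,t6}} V3={{t4},{t5},{t1,t4},{t3,t4},{t4,t5}} V4={{t1},{t2},{t3},{t1,t2},{t1,t4},{t1,t6},{t2,t3},{t2,t6},{t3,t4},{t3,t6},{t1,t2,t6},{t2,t3,t6}}
  V12={{t1,t6},{t1,t2,t6}} V13={{t1,t4}} V14={{t1},{t1,t2},{t1,t4},{t1,t6},{t1,t2,t6}} V23={{t5},{t4,t5}} V24={{t1,t6},{t2,t6},{t3,t6},{t1,t2,t6},{t2,t3,t6}} V34={{t1,t4},{t3,t4}}
  V124={{t1,t6},{t1,t2,t6}} V134={{t1,t4}}
C dims 4,6,2; δ0: rk 3, SNF 1^3; δ1: rk 2, SNF 1^2
Ȟ^0: (4−3)−0=1 ⇒ Z
Ȟ^1: (6−2)−3=1 ⇒ Z
Ȟ^2: (2−0)−2=0 ⇒ 0

Ȟ^0 ≅ Z, Ȟ^1 ≅ Z and Ȟ^2 ≅ 0


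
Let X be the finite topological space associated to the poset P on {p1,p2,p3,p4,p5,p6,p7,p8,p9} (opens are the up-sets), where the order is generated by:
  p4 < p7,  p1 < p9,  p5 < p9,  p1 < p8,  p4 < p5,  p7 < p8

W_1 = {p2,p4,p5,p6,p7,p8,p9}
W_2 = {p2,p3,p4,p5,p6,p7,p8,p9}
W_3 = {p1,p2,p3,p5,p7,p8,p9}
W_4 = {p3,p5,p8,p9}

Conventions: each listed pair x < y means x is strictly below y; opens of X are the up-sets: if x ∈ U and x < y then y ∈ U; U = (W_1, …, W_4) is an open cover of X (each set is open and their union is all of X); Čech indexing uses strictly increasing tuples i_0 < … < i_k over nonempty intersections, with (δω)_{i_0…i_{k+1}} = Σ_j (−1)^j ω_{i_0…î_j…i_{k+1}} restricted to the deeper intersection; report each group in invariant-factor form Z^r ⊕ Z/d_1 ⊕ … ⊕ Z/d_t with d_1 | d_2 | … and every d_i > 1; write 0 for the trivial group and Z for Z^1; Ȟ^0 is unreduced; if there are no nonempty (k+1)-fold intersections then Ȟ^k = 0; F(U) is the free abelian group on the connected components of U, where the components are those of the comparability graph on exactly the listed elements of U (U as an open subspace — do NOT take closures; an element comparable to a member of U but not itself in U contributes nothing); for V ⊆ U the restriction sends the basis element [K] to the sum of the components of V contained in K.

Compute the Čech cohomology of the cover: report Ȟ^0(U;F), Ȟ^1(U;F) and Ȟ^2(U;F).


Ȟ^0 = Z^4, Ȟ^1 = Z and Ȟ^2 = 0

nerve simplices:
  W12={p2,p4,p5,p6,p7,p8,p9} W13={p2,p5,p7,p8,p9} W14={p5,p8,p9} W23={p2,p3,p5,p7,p8,p9} W24={p3,p5,p8,p9} W34={p3,p5,p8,p9}
  W123={p2,p5,p7,p8,p9} W124={p5,p8,p9} W134={p5,p8,p9} W234={p3,p5,p8,p9}
  W1234={p5,p8,p9}
components per intersection:
  W1: {p2} {p4,p5,p7,p8,p9} {p6}
  W2: {p2} {p3} {p4,p5,p7,p8,p9} {p6}
  W3: {p1,p5,p7,p8,p9} {p2} {p3}
  W4: {p3} {p5,p9} {p8}
  W12: {p2} {p4,p5,p7,p8,p9} {p6}
  W13: {p2} {p5,p9} {p7,p8}
  W14: {p5,p9} {p8}
  W23: {p2} {p3} {p5,p9} {p7,p8}
  W24: {p3} {p5,p9} {p8}
  W34: {p3} {p5,p9} {p8}
  W123: {p2} {p5,p9} {p7,p8}
  W124: {p5,p9} {p8}
  W134: {p5,p9} {p8}
  W234: {p3} {p5,p9} {p8}
  W1234: {p5,p9} {p8}
C dims 13,18,10,2; δ0: rk 9, SNF 1^9; δ1: rk 8, SNF 1^8; δ2: rk 2, SNF 1^2
degree 0: 13−9−0 = 4 → Ȟ^0 ≅ Z^4
degree 1: 18−8−9 = 1 → Ȟ^1 ≅ Z
degree 2: 10−2−8 = 0 → Ȟ^2 ≅ 0


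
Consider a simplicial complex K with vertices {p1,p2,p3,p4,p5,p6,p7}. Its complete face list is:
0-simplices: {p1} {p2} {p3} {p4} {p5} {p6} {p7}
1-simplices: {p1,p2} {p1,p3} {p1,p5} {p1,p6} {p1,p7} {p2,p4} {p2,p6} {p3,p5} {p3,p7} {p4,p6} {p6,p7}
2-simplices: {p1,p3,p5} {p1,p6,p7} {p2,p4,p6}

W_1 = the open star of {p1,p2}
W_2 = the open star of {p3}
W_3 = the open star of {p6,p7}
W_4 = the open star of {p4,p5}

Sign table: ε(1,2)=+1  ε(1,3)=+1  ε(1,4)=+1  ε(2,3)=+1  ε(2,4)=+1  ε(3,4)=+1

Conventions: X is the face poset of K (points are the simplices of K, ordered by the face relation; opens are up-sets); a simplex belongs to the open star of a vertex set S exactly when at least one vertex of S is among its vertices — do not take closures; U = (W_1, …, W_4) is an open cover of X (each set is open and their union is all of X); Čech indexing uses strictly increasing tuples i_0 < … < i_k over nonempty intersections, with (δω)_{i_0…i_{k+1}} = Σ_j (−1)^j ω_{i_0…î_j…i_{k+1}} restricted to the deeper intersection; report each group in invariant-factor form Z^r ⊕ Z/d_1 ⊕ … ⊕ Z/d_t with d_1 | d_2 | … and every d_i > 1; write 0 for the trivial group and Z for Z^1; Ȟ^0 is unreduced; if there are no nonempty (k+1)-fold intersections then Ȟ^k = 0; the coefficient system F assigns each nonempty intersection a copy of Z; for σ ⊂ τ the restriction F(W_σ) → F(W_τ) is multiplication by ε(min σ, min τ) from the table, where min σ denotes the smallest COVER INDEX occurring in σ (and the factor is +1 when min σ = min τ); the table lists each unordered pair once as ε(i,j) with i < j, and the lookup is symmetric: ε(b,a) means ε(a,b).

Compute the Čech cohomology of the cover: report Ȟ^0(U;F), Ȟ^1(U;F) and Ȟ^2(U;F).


Ȟ^0 = Z; Ȟ^1 = Z; Ȟ^2 = 0

nonempty overlaps:
  W1={{p1},{p2},{p1,p2},{p1,p3},{p1,p5},{p1,p6},{p1,p7},{p2,p4},{p2,p6},{p1,p3,p5},{p1,p6,p7},{p2,p4,p6}} W2={{p3},{p1,p3},{p3,p5},{p3,p7},{p1,p3,p5}} W3={{p6},{p7},{p1,p6},{p1,p7},{p2,p6},{p3,p7},{p4,p6},{p6,p7},{p1,p6,p7},{p2,p4,p6}} W4={{p4},{p5},{p1,p5},{p2,p4},{p3,p5},{p4,p6},{p1,p3,p5},{p2,p4,p6}}
  W12={{p1,p3},{p1,p3,p5}} W13={{p1,p6},{p1,p7},{p2,p6},{p1,p6,p7},{p2,p4,p6}} W14={{p1,p5},{p2,p4},{p1,p3,p5},{p2,p4,p6}} W23={{p3,p7}} W24={{p3,p5},{p1,p3,p5}} W34={{p4,p6},{p2,p4,p6}}
  W124={{p1,p3,p5}} W134={{p2,p4,p6}}
C dims 4,6,2; δ0: rk 3, SNF 1^3; δ1: rk 2, SNF 1^2
degree 0: 4−3−0 = 1 → Ȟ^0 ≅ Z
degree 1: 6−2−3 = 1 → Ȟ^1 ≅ Z
degree 2: 2−0−2 = 0 → Ȟ^2 ≅ 0


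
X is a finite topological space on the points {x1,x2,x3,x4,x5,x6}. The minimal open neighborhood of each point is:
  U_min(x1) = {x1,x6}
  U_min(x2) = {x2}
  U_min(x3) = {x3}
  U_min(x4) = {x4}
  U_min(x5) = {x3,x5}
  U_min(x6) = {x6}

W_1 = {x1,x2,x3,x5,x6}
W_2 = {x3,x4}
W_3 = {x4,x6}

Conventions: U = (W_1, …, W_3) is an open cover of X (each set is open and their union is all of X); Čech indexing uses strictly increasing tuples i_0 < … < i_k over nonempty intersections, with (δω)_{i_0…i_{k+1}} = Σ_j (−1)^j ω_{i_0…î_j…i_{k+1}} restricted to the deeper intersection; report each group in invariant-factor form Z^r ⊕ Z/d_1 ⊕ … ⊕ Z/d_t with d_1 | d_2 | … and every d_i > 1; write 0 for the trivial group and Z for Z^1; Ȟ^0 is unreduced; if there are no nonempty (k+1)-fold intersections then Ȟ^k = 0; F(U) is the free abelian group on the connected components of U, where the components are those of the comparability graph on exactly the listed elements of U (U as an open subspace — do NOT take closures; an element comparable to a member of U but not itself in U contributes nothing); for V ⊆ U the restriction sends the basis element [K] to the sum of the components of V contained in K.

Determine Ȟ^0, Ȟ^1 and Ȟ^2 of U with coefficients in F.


nerve of the cover:
  W12={x3} W13={x6} W23={x4}
components per intersection:
  W1: {x1,x6} {x2} {x3,x5}
  W2: {x3} {x4}
  W3: {x4} {x6}
  W12: {x3}
  W13: {x6}
  W23: {x4}
C dims 7,3; δ0: rk 3, SNF 1^3
Ȟ^0 = (7 − 3) − 0 = 4, so Ȟ^0 ≅ Z^4
Ȟ^1 = (3 − 0) − 3 = 0, so Ȟ^1 ≅ 0
Ȟ^2 = (0 − 0) − 0 = 0, so Ȟ^2 ≅ 0

Ȟ^0(U;F) ≅ Z^4, Ȟ^1(U;F) ≅ 0, Ȟ^2(U;F) ≅ 0


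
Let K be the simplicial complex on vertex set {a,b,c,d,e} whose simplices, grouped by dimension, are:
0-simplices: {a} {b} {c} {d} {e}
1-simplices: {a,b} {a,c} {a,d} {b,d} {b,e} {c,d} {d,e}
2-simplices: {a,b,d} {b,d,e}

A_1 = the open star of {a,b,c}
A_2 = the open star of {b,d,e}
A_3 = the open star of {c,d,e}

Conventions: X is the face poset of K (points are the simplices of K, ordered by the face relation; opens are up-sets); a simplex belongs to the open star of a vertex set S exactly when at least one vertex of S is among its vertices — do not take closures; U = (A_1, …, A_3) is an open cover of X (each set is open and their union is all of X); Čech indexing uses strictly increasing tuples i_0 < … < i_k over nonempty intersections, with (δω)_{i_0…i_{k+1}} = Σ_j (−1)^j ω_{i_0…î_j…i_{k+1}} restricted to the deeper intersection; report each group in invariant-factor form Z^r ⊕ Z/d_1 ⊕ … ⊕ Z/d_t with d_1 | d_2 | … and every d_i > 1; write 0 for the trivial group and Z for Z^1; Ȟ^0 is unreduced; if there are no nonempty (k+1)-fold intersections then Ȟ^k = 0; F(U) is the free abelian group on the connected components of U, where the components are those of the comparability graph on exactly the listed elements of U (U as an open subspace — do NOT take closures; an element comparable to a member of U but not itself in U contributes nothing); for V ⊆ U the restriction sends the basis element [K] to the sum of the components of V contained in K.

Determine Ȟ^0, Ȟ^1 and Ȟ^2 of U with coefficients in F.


Ȟ^0 = Z,  Ȟ^1 = Z,  Ȟ^2 = 0

nonempty intersections:
  A1={{a},{b},{c},{a,b},{a,c},{a,d},{b,d},{b,e},{c,d},{a,b,d},{b,d,e}} A2={{b},{d},{e},{a,b},{a,d},{b,d},{b,e},{c,d},{d,e},{a,b,d},{b,d,e}} A3={{c},{d},{e},{a,c},{a,d},{b,d},{b,e},{c,d},{d,e},{a,b,d},{b,d,e}}
  A12={{b},{a,b},{a,d},{b,d},{b,e},{c,d},{a,b,d},{b,d,e}} A13={{c},{a,c},{a,d},{b,d},{b,e},{c,d},{a,b,d},{b,d,e}} A23={{d},{e},{a,d},{b,d},{b,e},{c,d},{d,e},{a,b,d},{b,d,e}}
  A123={{a,d},{b,d},{b,e},{c,d},{a,b,d},{b,d,e}}
components per intersection:
  A1: {{a},{b},{c},{a,b},{a,c},{a,d},{b,d},{b,e},{c,d},{a,b,d},{b,d,e}}
  A2: {{b},{d},{e},{a,b},{a,d},{b,d},{b,e},{c,d},{d,e},{a,b,d},{b,d,e}}
  A3: {{c},{d},{e},{a,c},{a,d},{b,d},{b,e},{c,d},{d,e},{a,b,d},{b,d,e}}
  A12: {{b},{a,b},{a,d},{b,d},{b,e},{a,b,d},{b,d,e}} {{c,d}}
  A13: {{c},{a,c},{c,d}} {{a,d},{b,d},{b,e},{a,b,d},{b,d,e}}
  A23: {{d},{e},{a,d},{b,d},{b,e},{c,d},{d,e},{a,b,d},{b,d,e}}
  A123: {{a,d},{b,d},{b,e},{a,b,d},{b,d,e}} {{c,d}}
C dims 3,5,2; δ0: rk 2, SNF 1^2; δ1: rk 2, SNF 1^2
Ȟ^0: (3−2)−0=1 ⇒ Z
Ȟ^1: (5−2)−2=1 ⇒ Z
Ȟ^2: (2−0)−2=0 ⇒ 0
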